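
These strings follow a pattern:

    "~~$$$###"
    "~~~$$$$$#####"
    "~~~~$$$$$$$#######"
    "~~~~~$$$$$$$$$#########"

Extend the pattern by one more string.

Each string has the form ~^{n+1} $^{2n+1} #^{2n+1} (n = 1, 2, …).
For the next term, n = 5, so the run lengths are 6, 11, 11.

~~~~~~$$$$$$$$$$$###########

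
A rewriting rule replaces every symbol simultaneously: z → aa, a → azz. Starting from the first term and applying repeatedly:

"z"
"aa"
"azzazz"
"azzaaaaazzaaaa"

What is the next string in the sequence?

Replace each of the 14 characters of azzaaaaazzaaaa in place — azz aa aa azz azz azz azz azz aa aa azz azz azz azz — and concatenate.

azzaaaaazzazzazzazzazzaaaaazzazzazzazz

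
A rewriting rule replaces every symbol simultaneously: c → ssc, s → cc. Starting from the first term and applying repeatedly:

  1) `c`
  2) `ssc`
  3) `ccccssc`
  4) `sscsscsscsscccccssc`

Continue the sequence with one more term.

ccccsscccccsscccccsscccccsscsscsscsscsscccccssc

Replace each of the 19 characters of sscsscsscsscccccssc in place — cc cc ssc cc cc ssc cc cc ssc cc cc ssc ssc ssc ssc ssc cc cc ssc — and concatenate.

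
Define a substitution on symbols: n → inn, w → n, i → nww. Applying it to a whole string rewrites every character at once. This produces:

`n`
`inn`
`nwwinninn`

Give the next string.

innnnnwwinninnnwwinninn

Expanding nwwinninn: n→inn, w→n, w→n, i→nww, n→inn, n→inn, i→nww, n→inn, n→inn. Concatenated: inn n n nww inn inn nww inn inn.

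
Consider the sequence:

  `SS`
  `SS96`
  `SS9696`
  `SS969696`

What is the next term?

Every step adds 96 to the end: s(k+1) = s(k)·96.
One more step from SS969696 gives the answer.

SS96969696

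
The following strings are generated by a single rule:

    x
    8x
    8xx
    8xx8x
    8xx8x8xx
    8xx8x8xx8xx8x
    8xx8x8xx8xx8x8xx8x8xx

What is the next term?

8xx8x8xx8xx8x8xx8x8xx8xx8x8xx8xx8x

Each term (from the third on) is the previous term followed by the one before it: term 3 = 8x·x = 8xx.
The next term joins 8xx8x8xx8xx8x8xx8x8xx and 8xx8x8xx8xx8x.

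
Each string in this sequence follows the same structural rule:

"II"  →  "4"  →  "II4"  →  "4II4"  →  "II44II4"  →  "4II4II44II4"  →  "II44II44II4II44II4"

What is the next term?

4II4II44II4II44II44II4II44II4

This is a Fibonacci-style word recurrence s(k) = s(k−2)·s(k−1): e.g. II·4 = II4.
So term 8 is 4II4II44II4·II44II44II4II44II4.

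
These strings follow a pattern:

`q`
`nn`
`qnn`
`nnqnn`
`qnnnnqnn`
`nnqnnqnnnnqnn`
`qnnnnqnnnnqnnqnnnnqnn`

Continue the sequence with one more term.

Each term (from the third on) is the two preceding terms concatenated in order: term 3 = q·nn = qnn.
Continuing: nnqnnqnnnnqnn · qnnnnqnnnnqnnqnnnnqnn gives term 8.

nnqnnqnnnnqnnqnnnnqnnnnqnnqnnnnqnn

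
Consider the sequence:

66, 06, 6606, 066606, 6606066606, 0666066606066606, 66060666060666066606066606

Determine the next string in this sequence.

066606660606660666060666060666066606066606

From term 3 onward, concatenate the second-to-last term with the last: 66·06 = 6606, 06·6606 = 066606, …
The next term joins 0666066606066606 and 66060666060666066606066606.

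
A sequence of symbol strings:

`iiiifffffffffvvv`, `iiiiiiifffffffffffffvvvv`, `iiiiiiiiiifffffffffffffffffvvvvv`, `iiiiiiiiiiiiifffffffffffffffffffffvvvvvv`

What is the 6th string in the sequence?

Reading off run lengths: i runs 4, 7, 10, 13; f runs 9, 13, 17, 21; v runs 3, 4, 5, 6 — each is linear in n, where the shown terms are n = 2, 3, 4, 5.
For term 6, n = 7, so the run lengths are 19, 29, 8.

iiiiiiiiiiiiiiiiiiifffffffffffffffffffffffffffffvvvvvvvv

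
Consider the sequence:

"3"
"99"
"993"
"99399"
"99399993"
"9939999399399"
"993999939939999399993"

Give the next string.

This is a Fibonacci-style word recurrence s(k) = s(k−1)·s(k−2): e.g. 99·3 = 993.
So term 8 is 993999939939999399993·9939999399399.

9939999399399993999939939999399399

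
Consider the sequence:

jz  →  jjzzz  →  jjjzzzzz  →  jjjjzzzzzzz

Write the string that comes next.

Term n consists of n j's, followed by 2n-1 z's (n = 1, 2, …).
For the next term, n = 5, so the run lengths are 5, 9.

jjjjjzzzzzzzzz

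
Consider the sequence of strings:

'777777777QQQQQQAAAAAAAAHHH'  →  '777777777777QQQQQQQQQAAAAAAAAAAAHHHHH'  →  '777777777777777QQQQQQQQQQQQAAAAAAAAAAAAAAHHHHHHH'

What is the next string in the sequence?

777777777777777777QQQQQQQQQQQQQQQAAAAAAAAAAAAAAAAAHHHHHHHHH

Reading off run lengths: 7 runs 9, 12, 15; Q runs 6, 9, 12; A runs 8, 11, 14; H runs 3, 5, 7 — each is linear in n, where the shown terms are n = 2, 3, 4.
For the next term, n = 5, so the run lengths are 18, 15, 17, 9.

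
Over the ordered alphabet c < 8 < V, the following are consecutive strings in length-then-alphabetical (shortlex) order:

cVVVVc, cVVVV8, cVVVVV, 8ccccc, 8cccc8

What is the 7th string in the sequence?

8ccc8c

Advancing 2 positions from 8cccc8 through 8cccc8 → 8ccccV reaches term 7.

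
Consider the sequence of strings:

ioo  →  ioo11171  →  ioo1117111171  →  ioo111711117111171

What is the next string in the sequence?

Each term is the previous one with 11171 appended.
So the next term is ioo111711117111171·11171.

ioo11171111711117111171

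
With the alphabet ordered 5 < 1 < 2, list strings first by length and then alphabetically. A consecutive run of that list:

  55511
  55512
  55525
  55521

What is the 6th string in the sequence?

55155

Continuing the enumeration 2 steps past 55521: 55521 → 55522 → (answer).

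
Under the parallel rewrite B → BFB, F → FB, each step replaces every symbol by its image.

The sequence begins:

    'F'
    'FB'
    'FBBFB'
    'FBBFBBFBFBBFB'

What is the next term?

Replace each of the 13 characters of FBBFBBFBFBBFB in place — FB BFB BFB FB BFB BFB FB BFB FB BFB BFB FB BFB — and concatenate.

FBBFBBFBFBBFBBFBFBBFBFBBFBBFBFBBFB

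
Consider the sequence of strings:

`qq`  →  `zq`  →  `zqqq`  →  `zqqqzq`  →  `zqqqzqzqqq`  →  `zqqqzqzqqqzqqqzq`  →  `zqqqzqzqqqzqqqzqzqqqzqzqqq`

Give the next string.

Each term (from the third on) is the previous term followed by the one before it: term 3 = zq·qq = zqqq.
Continuing: zqqqzqzqqqzqqqzqzqqqzqzqqq · zqqqzqzqqqzqqqzq gives term 8.

zqqqzqzqqqzqqqzqzqqqzqzqqqzqqqzqzqqqzqqqzq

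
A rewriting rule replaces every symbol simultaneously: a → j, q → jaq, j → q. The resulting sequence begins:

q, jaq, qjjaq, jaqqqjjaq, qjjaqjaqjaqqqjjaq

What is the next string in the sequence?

Replace each of the 17 characters of qjjaqjaqjaqqqjjaq in place — jaq q q j jaq q j jaq q j jaq jaq jaq q q j jaq — and concatenate.

jaqqqjjaqqjjaqqjjaqjaqjaqqqjjaq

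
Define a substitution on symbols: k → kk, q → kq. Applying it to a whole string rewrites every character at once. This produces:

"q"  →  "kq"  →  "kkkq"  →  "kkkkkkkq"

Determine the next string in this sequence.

kkkkkkkkkkkkkkkq

Expanding kkkkkkkq: k→kk, k→kk, k→kk, k→kk, k→kk, k→kk, k→kk, q→kq. Concatenated: kk kk kk kk kk kk kk kq.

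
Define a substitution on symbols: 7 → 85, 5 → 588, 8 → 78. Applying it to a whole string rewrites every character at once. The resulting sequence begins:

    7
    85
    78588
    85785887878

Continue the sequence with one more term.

Apply φ to 85785887878 symbol by symbol: 8→78, 5→588, 7→85, 8→78, 5→588, 8→78, 8→78, 7→85, 8→78, 7→85, 8→78; joined: 78 588 85 78 588 78 78 85 78 85 78.

785888578588787885788578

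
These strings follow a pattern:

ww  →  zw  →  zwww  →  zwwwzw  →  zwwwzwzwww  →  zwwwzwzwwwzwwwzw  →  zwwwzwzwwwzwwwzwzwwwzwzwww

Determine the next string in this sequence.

From term 3 onward, concatenate the last term with the second-to-last: zw·ww = zwww, zwww·zw = zwwwzw, …
So term 8 is zwwwzwzwwwzwwwzwzwwwzwzwww·zwwwzwzwwwzwwwzw.

zwwwzwzwwwzwwwzwzwwwzwzwwwzwwwzwzwwwzwwwzw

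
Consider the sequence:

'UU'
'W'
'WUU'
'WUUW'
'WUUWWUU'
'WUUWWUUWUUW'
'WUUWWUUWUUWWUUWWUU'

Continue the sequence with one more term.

This is a Fibonacci-style word recurrence s(k) = s(k−1)·s(k−2): e.g. W·UU = WUU.
Continuing: WUUWWUUWUUWWUUWWUU · WUUWWUUWUUW gives term 8.

WUUWWUUWUUWWUUWWUUWUUWWUUWUUW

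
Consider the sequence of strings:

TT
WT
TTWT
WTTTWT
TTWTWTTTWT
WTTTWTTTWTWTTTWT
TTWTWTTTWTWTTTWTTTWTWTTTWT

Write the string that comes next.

From term 3 onward, concatenate the second-to-last term with the last: TT·WT = TTWT, WT·TTWT = WTTTWT, …
Continuing: WTTTWTTTWTWTTTWT · TTWTWTTTWTWTTTWTTTWTWTTTWT gives term 8.

WTTTWTTTWTWTTTWTTTWTWTTTWTWTTTWTTTWTWTTTWT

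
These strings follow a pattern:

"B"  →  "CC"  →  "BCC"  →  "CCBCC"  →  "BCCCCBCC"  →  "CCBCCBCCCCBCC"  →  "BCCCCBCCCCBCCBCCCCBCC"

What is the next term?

CCBCCBCCCCBCCBCCCCBCCCCBCCBCCCCBCC

From term 3 onward, concatenate the second-to-last term with the last: B·CC = BCC, CC·BCC = CCBCC, …
The next term joins CCBCCBCCCCBCC and BCCCCBCCCCBCCBCCCCBCC.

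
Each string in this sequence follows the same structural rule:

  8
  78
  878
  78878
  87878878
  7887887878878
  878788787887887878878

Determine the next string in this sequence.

From term 3 onward, concatenate the second-to-last term with the last: 8·78 = 878, 78·878 = 78878, …
So term 8 is 7887887878878·878788787887887878878.

7887887878878878788787887887878878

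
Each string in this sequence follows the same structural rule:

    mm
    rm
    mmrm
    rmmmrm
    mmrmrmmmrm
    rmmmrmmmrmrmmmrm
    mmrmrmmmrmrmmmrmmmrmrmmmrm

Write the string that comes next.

rmmmrmmmrmrmmmrmmmrmrmmmrmrmmmrmmmrmrmmmrm

From term 3 onward, concatenate the second-to-last term with the last: mm·rm = mmrm, rm·mmrm = rmmmrm, …
So term 8 is rmmmrmmmrmrmmmrm·mmrmrmmmrmrmmmrmmmrmrmmmrm.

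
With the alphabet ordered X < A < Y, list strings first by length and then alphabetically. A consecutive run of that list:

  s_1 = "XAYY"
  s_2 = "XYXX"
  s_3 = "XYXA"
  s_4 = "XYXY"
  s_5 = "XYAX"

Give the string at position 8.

Advancing 3 positions from XYAX through XYAX → XYAA → XYAY reaches term 8.

XYYX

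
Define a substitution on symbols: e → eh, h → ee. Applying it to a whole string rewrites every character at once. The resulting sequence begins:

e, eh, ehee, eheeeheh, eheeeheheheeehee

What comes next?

φ(eheeeheheheeehee) expands symbol-by-symbol to eh ee eh eh eh ee eh ee eh ee eh eh eh ee eh eh; joining the 16 pieces gives the next term.

eheeeheheheeeheeeheeeheheheeeheh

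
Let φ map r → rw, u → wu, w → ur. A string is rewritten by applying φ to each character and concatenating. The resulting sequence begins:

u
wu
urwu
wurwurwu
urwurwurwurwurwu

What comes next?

wurwurwurwurwurwurwurwurwurwurwu

φ(urwurwurwurwurwu) expands symbol-by-symbol to wu rw ur wu rw ur wu rw ur wu rw ur wu rw ur wu; joining the 16 pieces gives the next term.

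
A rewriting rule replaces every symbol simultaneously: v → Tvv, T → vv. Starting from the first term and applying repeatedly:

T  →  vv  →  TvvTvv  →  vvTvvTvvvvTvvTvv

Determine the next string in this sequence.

Rewriting the 16 symbols of vvTvvTvvvvTvvTvv one by one yields Tvv Tvv vv Tvv Tvv vv Tvv Tvv Tvv Tvv vv Tvv Tvv vv Tvv Tvv; concatenated:

TvvTvvvvTvvTvvvvTvvTvvTvvTvvvvTvvTvvvvTvvTvv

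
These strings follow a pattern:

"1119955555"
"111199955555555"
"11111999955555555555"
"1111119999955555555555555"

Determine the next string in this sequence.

The n-th term is n+2 1's then n+1 9's then 3n+2 5's (n = 1, 2, …).
Setting n = 5 gives 7, 6, 17 characters in each block.

111111199999955555555555555555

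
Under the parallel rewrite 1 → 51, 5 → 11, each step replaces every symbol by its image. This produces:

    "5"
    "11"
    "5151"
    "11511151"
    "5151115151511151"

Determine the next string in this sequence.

φ(5151115151511151) expands symbol-by-symbol to 11 51 11 51 51 51 11 51 11 51 11 51 51 51 11 51; joining the 16 pieces gives the next term.

11511151515111511151115151511151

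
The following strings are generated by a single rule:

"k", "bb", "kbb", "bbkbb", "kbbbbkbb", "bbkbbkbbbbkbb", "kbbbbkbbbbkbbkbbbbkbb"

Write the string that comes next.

This is a Fibonacci-style word recurrence s(k) = s(k−2)·s(k−1): e.g. k·bb = kbb.
So term 8 is bbkbbkbbbbkbb·kbbbbkbbbbkbbkbbbbkbb.

bbkbbkbbbbkbbkbbbbkbbbbkbbkbbbbkbb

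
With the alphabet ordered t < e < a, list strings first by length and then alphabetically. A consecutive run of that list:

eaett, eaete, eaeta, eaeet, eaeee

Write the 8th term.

eaeae

Continuing the enumeration 3 steps past eaeee: eaeee → eaeea → eaeat → (answer).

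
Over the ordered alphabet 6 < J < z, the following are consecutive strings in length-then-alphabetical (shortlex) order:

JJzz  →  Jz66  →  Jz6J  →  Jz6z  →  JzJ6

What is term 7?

JzJz

Continuing the enumeration 2 steps past JzJ6: JzJ6 → JzJJ → (answer).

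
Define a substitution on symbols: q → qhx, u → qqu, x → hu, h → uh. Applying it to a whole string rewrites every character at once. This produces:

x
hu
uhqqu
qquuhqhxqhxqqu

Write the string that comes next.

Rewriting the 14 symbols of qquuhqhxqhxqqu one by one yields qhx qhx qqu qqu uh qhx uh hu qhx uh hu qhx qhx qqu; concatenated:

qhxqhxqquqquuhqhxuhhuqhxuhhuqhxqhxqqu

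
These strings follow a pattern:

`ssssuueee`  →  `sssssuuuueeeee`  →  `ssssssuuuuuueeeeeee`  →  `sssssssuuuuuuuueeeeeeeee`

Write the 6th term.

sssssssssuuuuuuuuuuuueeeeeeeeeeeee

The n-th term is n+3 s's then 2n u's then 2n+1 e's (n = 1, 2, …).
Setting n = 6 gives 9, 12, 13 characters in each block.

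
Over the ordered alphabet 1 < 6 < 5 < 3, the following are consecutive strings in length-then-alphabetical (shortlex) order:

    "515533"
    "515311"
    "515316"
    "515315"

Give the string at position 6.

Advancing 2 positions from 515315 through 515315 → 515313 reaches term 6.

515361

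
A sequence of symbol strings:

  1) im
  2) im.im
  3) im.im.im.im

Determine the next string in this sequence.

Every step duplicates the string with '.' between the halves.
One more doubling of im.im.im.im gives the answer.

im.im.im.im.im.im.im.im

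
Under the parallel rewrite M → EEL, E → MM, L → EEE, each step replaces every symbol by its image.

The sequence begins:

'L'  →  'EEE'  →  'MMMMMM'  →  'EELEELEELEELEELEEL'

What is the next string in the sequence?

Rewriting the 18 symbols of EELEELEELEELEELEEL one by one yields MM MM EEE MM MM EEE MM MM EEE MM MM EEE MM MM EEE MM MM EEE; concatenated:

MMMMEEEMMMMEEEMMMMEEEMMMMEEEMMMMEEEMMMMEEE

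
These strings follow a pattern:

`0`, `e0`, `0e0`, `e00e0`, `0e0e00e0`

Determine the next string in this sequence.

e00e00e0e00e0

Each term (from the third on) is the two preceding terms concatenated in order: term 3 = 0·e0 = 0e0.
Continuing: e00e0 · 0e0e00e0 gives term 6.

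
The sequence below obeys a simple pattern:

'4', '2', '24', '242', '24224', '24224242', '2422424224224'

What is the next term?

From term 3 onward, concatenate the last term with the second-to-last: 2·4 = 24, 24·2 = 242, …
Continuing: 2422424224224 · 24224242 gives term 8.

242242422422424224242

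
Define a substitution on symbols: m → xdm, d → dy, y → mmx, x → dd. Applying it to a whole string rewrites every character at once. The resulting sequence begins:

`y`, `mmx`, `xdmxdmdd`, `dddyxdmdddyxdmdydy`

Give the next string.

dydydymmxdddyxdmdydydymmxdddyxdmdymmxdymmx

Replace each of the 18 characters of dddyxdmdddyxdmdydy in place — dy dy dy mmx dd dy xdm dy dy dy mmx dd dy xdm dy mmx dy mmx — and concatenate.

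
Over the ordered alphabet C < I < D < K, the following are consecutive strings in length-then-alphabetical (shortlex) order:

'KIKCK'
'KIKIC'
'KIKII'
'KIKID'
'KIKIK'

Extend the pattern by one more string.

Find the rightmost character of KIKIK below K, bump it to the next letter, and reset everything to its right to C.

KIKDC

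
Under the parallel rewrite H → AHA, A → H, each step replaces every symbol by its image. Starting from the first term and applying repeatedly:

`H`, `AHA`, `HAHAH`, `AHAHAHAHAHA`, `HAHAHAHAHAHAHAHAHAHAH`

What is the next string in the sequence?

AHAHAHAHAHAHAHAHAHAHAHAHAHAHAHAHAHAHAHAHAHA

φ(HAHAHAHAHAHAHAHAHAHAH) expands symbol-by-symbol to AHA H AHA H AHA H AHA H AHA H AHA H AHA H AHA H AHA H AHA H AHA; joining the 21 pieces gives the next term.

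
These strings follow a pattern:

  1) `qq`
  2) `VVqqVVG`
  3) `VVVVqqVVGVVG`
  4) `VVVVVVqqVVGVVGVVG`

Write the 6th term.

VVVVVVVVVVqqVVGVVGVVGVVGVVG

Every step adds VV to the front and VVG to the end of the previous string.
From VVVVVVqqVVGVVGVVG, 2 further steps: VVVVVVqqVVGVVGVVG → VVVVVVVVqqVVGVVGVVGVVG → (answer).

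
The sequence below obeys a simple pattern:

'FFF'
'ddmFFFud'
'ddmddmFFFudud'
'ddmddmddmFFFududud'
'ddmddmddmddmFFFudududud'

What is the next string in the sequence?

ddmddmddmddmddmFFFududududud

Each term wraps the previous one in ddm on the left and ud on the right.
So the next term is ddm·ddmddmddmddmFFFudududud·ud.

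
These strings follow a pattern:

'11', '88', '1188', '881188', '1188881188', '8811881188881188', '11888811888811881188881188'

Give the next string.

881188118888118811888811888811881188881188

This is a Fibonacci-style word recurrence s(k) = s(k−2)·s(k−1): e.g. 11·88 = 1188.
Continuing: 8811881188881188 · 11888811888811881188881188 gives term 8.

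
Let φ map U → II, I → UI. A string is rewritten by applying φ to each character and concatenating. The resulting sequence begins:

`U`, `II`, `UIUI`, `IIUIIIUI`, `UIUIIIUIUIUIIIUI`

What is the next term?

Rewriting the 16 symbols of UIUIIIUIUIUIIIUI one by one yields II UI II UI UI UI II UI II UI II UI UI UI II UI; concatenated:

IIUIIIUIUIUIIIUIIIUIIIUIUIUIIIUI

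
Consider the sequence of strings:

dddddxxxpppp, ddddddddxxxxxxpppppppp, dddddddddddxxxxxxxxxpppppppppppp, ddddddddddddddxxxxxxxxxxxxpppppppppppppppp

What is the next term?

Each string has the form d^{3n+2} x^{3n} p^{4n} (n = 1, 2, …).
Setting n = 5 gives 17, 15, 20 characters in each block.

dddddddddddddddddxxxxxxxxxxxxxxxpppppppppppppppppppp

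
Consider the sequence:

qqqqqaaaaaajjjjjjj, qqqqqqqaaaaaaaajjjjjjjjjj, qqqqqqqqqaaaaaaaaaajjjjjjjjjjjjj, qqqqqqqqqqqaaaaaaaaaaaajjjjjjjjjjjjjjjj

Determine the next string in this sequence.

qqqqqqqqqqqqqaaaaaaaaaaaaaajjjjjjjjjjjjjjjjjjj

The n-th term is 2n+1 q's then 2n+2 a's then 3n+1 j's, where the shown terms are n = 2, 3, 4, 5.
Setting n = 6 gives 13, 14, 19 characters in each block.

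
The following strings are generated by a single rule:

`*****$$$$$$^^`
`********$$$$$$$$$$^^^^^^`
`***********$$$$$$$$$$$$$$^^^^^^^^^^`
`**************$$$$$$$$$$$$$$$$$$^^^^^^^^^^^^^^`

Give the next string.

*****************$$$$$$$$$$$$$$$$$$$$$$^^^^^^^^^^^^^^^^^^

Term n consists of 3n+2 *'s, followed by 4n+2 $'s, followed by 4n-2 ^'s (n = 1, 2, …).
At n = 5 the blocks have lengths 17, 22, 18.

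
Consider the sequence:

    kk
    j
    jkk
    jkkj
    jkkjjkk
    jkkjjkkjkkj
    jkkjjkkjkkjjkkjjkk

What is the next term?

jkkjjkkjkkjjkkjjkkjkkjjkkjkkj

Each term (from the third on) is the previous term followed by the one before it: term 3 = j·kk = jkk.
So term 8 is jkkjjkkjkkjjkkjjkk·jkkjjkkjkkj.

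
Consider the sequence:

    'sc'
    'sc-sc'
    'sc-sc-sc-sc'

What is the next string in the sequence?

Each string is two copies of the previous one joined by '-'.
Doubling sc-sc-sc-sc with '-' between the halves:

sc-sc-sc-sc-sc-sc-sc-sc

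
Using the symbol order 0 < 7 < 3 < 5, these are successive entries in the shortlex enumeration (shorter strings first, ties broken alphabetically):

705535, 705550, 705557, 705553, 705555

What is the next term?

770000

Find the rightmost character of 705555 below 5, bump it to the next letter, and reset everything to its right to 0.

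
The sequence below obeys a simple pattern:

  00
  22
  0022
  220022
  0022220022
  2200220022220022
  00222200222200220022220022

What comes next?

220022002222002200222200222200220022220022

From term 3 onward, concatenate the second-to-last term with the last: 00·22 = 0022, 22·0022 = 220022, …
So term 8 is 2200220022220022·00222200222200220022220022.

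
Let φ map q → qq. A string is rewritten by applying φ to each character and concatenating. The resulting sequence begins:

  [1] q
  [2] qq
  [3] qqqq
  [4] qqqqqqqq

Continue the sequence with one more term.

qqqqqqqqqqqqqqqq

Rewriting each symbol of qqqqqqqq: q→qq, q→qq, q→qq, q→qq, q→qq, q→qq, q→qq, q→qq, which concatenates to qq qq qq qq qq qq qq qq.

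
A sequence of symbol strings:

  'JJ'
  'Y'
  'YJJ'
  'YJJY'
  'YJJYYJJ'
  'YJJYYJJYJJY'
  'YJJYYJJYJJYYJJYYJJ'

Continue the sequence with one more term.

YJJYYJJYJJYYJJYYJJYJJYYJJYJJY

This is a Fibonacci-style word recurrence s(k) = s(k−1)·s(k−2): e.g. Y·JJ = YJJ.
Continuing: YJJYYJJYJJYYJJYYJJ · YJJYYJJYJJY gives term 8.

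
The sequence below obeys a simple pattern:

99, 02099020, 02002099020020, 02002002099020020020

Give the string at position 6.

02002002002002099020020020020020

Every step adds 020 to the front and 020 to the end of the previous string.
From 02002002099020020020, 2 further steps: 02002002099020020020 → 02002002002099020020020020 → (answer).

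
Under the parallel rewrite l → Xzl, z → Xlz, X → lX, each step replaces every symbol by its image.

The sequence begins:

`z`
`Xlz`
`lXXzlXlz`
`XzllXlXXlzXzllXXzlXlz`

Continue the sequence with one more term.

lXXlzXzlXzllXXzllXlXXzlXlzlXXlzXzlXzllXlXXlzXzllXXzlXlz

φ(XzllXlXXlzXzllXXzlXlz) expands symbol-by-symbol to lX Xlz Xzl Xzl lX Xzl lX lX Xzl Xlz lX Xlz Xzl Xzl lX lX Xlz Xzl lX Xzl Xlz; joining the 21 pieces gives the next term.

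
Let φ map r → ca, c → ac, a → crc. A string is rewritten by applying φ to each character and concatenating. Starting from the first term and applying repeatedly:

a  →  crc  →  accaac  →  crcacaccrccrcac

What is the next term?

Rewriting the 15 symbols of crcacaccrccrcac one by one yields ac ca ac crc ac crc ac ac ca ac ac ca ac crc ac; concatenated:

accaaccrcaccrcacaccaacaccaaccrcac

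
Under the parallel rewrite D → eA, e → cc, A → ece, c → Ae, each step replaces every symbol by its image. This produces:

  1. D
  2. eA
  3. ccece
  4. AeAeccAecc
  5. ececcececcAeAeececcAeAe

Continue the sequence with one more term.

ccAeccAeAeccAeccAeAeececcececcccAeccAeAeececcececc

Applying the rule to each of the 23 symbols of ececcececcAeAeececcAeAe gives the pieces cc Ae cc Ae Ae cc Ae cc Ae Ae ece cc ece cc cc Ae cc Ae Ae ece cc ece cc, which concatenate to the answer.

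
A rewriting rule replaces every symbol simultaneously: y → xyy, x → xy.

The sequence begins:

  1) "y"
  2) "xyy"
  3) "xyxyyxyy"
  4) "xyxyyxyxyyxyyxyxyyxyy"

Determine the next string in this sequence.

xyxyyxyxyyxyyxyxyyxyxyyxyyxyxyyxyyxyxyyxyxyyxyyxyxyyxyy

Applying the rule to each of the 21 symbols of xyxyyxyxyyxyyxyxyyxyy gives the pieces xy xyy xy xyy xyy xy xyy xy xyy xyy xy xyy xyy xy xyy xy xyy xyy xy xyy xyy, which concatenate to the answer.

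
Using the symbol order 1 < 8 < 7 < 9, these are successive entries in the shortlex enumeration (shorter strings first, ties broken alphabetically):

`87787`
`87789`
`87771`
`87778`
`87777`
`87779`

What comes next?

87791

Find the rightmost character of 87779 below 9, bump it to the next letter, and reset everything to its right to 1.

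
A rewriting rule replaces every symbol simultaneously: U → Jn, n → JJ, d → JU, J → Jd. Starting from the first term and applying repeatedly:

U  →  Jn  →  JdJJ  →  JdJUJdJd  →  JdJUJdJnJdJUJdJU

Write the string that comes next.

Rewriting the 16 symbols of JdJUJdJnJdJUJdJU one by one yields Jd JU Jd Jn Jd JU Jd JJ Jd JU Jd Jn Jd JU Jd Jn; concatenated:

JdJUJdJnJdJUJdJJJdJUJdJnJdJUJdJn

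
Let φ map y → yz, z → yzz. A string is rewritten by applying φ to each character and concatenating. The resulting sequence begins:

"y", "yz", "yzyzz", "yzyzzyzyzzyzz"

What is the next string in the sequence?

yzyzzyzyzzyzzyzyzzyzyzzyzzyzyzzyzz

Replace each of the 13 characters of yzyzzyzyzzyzz in place — yz yzz yz yzz yzz yz yzz yz yzz yzz yz yzz yzz — and concatenate.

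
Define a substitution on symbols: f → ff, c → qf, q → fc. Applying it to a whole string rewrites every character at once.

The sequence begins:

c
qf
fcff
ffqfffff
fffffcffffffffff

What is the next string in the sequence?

ffffffffffqfffffffffffffffffffff

Applying the rule to each of the 16 symbols of fffffcffffffffff gives the pieces ff ff ff ff ff qf ff ff ff ff ff ff ff ff ff ff, which concatenate to the answer.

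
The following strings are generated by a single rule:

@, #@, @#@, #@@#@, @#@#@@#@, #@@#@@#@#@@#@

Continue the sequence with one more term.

@#@#@@#@#@@#@@#@#@@#@

This is a Fibonacci-style word recurrence s(k) = s(k−2)·s(k−1): e.g. @·#@ = @#@.
The next term joins @#@#@@#@ and #@@#@@#@#@@#@.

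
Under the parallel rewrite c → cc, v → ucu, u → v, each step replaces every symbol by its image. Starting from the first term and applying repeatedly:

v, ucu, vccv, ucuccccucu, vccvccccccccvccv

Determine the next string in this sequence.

φ(vccvccccccccvccv) expands symbol-by-symbol to ucu cc cc ucu cc cc cc cc cc cc cc cc ucu cc cc ucu; joining the 16 pieces gives the next term.

ucuccccucuccccccccccccccccucuccccucu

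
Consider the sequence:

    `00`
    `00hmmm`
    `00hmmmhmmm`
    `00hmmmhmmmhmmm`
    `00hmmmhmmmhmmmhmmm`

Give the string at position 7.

Each term is the previous one with hmmm appended.
From 00hmmmhmmmhmmmhmmm, 2 further steps: 00hmmmhmmmhmmmhmmm → 00hmmmhmmmhmmmhmmmhmmm → (answer).

00hmmmhmmmhmmmhmmmhmmmhmmm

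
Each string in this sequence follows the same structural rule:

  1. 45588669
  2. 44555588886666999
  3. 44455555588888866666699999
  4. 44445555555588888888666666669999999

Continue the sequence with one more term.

44444555555555588888888886666666666999999999

The n-th term is n 4's then 2n 5's then 2n 8's then 2n 6's then 2n-1 9's (n = 1, 2, …).
For the next term, n = 5, so the run lengths are 5, 10, 10, 10, 9.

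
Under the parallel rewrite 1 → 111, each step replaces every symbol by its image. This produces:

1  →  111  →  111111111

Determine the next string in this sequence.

Expanding 111111111: 1→111, 1→111, 1→111, 1→111, 1→111, 1→111, 1→111, 1→111, 1→111. Concatenated: 111 111 111 111 111 111 111 111 111.

111111111111111111111111111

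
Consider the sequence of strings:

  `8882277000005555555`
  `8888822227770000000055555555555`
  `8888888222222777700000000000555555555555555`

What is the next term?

8888888882222222277777000000000000005555555555555555555

Each string has the form 8^{2n-1} 2^{2n-2} 7^{n} 0^{3n-1} 5^{4n-1}, where the shown terms are n = 2, 3, 4.
At n = 5 the blocks have lengths 9, 8, 5, 14, 19.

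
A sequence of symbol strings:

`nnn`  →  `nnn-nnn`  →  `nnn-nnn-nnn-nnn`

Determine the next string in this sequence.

nnn-nnn-nnn-nnn-nnn-nnn-nnn-nnn

Every step duplicates the string with '-' between the halves.
One more doubling of nnn-nnn-nnn-nnn gives the answer.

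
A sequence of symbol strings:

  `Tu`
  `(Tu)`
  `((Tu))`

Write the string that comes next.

(((Tu)))

Every step adds ( to the front and ) to the end of the previous string.
One more step from ((Tu)) gives the answer.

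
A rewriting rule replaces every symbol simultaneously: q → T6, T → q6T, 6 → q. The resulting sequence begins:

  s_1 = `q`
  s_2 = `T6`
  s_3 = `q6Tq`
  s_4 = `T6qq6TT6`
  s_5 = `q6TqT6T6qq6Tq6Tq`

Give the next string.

φ(q6TqT6T6qq6Tq6Tq) expands symbol-by-symbol to T6 q q6T T6 q6T q q6T q T6 T6 q q6T T6 q q6T T6; joining the 16 pieces gives the next term.

T6qq6TT6q6Tqq6TqT6T6qq6TT6qq6TT6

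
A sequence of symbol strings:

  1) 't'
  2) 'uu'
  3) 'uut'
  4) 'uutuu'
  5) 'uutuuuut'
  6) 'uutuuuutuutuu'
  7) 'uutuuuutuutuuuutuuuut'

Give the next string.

uutuuuutuutuuuutuuuutuutuuuutuutuu

From term 3 onward, concatenate the last term with the second-to-last: uu·t = uut, uut·uu = uutuu, …
So term 8 is uutuuuutuutuuuutuuuut·uutuuuutuutuu.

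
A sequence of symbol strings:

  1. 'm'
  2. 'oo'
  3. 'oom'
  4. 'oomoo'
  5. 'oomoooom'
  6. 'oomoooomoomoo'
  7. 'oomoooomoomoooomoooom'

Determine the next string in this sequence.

oomoooomoomoooomoooomoomoooomoomoo

From term 3 onward, concatenate the last term with the second-to-last: oo·m = oom, oom·oo = oomoo, …
So term 8 is oomoooomoomoooomoooom·oomoooomoomoo.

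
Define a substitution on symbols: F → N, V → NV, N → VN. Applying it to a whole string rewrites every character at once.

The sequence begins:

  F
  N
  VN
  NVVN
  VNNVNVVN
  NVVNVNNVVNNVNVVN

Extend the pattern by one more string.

VNNVNVVNNVVNVNNVNVVNVNNVVNNVNVVN

φ(NVVNVNNVVNNVNVVN) expands symbol-by-symbol to VN NV NV VN NV VN VN NV NV VN VN NV VN NV NV VN; joining the 16 pieces gives the next term.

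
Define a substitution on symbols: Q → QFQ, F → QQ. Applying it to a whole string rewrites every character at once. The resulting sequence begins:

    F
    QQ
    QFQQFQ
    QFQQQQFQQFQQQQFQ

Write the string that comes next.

Replace each of the 16 characters of QFQQQQFQQFQQQQFQ in place — QFQ QQ QFQ QFQ QFQ QFQ QQ QFQ QFQ QQ QFQ QFQ QFQ QFQ QQ QFQ — and concatenate.

QFQQQQFQQFQQFQQFQQQQFQQFQQQQFQQFQQFQQFQQQQFQ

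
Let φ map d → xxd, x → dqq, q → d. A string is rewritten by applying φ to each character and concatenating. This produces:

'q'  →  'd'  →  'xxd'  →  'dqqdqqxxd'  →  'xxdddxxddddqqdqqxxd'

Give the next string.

Rewriting the 19 symbols of xxdddxxddddqqdqqxxd one by one yields dqq dqq xxd xxd xxd dqq dqq xxd xxd xxd xxd d d xxd d d dqq dqq xxd; concatenated:

dqqdqqxxdxxdxxddqqdqqxxdxxdxxdxxdddxxddddqqdqqxxd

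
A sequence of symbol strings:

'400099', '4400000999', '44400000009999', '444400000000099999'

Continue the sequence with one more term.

4444400000000000999999

Reading off run lengths: 4 runs 1, 2, 3, 4; 0 runs 3, 5, 7, 9; 9 runs 2, 3, 4, 5 — each is linear in n (n = 1, 2, …).
At n = 5 the blocks have lengths 5, 11, 6.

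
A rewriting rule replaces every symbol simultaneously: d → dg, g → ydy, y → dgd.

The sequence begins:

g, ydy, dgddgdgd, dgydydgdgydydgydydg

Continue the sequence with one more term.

dgydydgddgdgddgydydgydydgddgdgddgydydgddgdgddgydy

φ(dgydydgdgydydgydydg) expands symbol-by-symbol to dg ydy dgd dg dgd dg ydy dg ydy dgd dg dgd dg ydy dgd dg dgd dg ydy; joining the 19 pieces gives the next term.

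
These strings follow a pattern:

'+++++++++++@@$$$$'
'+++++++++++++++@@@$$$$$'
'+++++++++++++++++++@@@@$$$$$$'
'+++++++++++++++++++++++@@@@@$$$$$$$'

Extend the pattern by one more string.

+++++++++++++++++++++++++++@@@@@@$$$$$$$$

Each string has the form +^{4n-1} @^{n-1} $^{n+1}, where the shown terms are n = 3, 4, 5, 6.
For the next term, n = 7, so the run lengths are 27, 6, 8.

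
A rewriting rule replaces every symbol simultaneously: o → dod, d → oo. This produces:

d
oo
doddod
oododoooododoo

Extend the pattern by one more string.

doddodoododoododdoddoddodoododoododdod

φ(oododoooododoo) expands symbol-by-symbol to dod dod oo dod oo dod dod dod dod oo dod oo dod dod; joining the 14 pieces gives the next term.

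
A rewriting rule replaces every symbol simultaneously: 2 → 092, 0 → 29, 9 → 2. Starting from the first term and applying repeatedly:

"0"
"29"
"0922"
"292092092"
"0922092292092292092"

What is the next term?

Applying the rule to each of the 19 symbols of 0922092292092292092 gives the pieces 29 2 092 092 29 2 092 092 2 092 29 2 092 092 2 092 29 2 092, which concatenate to the answer.

29209209229209209220922920920922092292092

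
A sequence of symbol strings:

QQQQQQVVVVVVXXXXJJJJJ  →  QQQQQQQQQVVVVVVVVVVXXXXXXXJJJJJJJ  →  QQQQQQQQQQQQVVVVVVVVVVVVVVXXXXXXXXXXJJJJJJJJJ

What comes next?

Term n consists of 3n+3 Q's, followed by 4n+2 V's, followed by 3n+1 X's, followed by 2n+3 J's (n = 1, 2, …).
For the next term, n = 4, so the run lengths are 15, 18, 13, 11.

QQQQQQQQQQQQQQQVVVVVVVVVVVVVVVVVVXXXXXXXXXXXXXJJJJJJJJJJJ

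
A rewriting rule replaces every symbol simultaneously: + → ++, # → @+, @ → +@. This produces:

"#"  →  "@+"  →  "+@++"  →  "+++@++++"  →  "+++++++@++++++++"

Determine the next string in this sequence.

Rewriting the 16 symbols of +++++++@++++++++ one by one yields ++ ++ ++ ++ ++ ++ ++ +@ ++ ++ ++ ++ ++ ++ ++ ++; concatenated:

+++++++++++++++@++++++++++++++++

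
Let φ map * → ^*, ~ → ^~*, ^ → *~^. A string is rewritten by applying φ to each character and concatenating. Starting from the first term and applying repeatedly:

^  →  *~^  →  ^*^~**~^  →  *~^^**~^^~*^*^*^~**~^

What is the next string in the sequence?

^*^~**~^*~^^*^*^~**~^*~^^~*^**~^^**~^^**~^^~*^*^*^~**~^

φ(*~^^**~^^~*^*^*^~**~^) expands symbol-by-symbol to ^* ^~* *~^ *~^ ^* ^* ^~* *~^ *~^ ^~* ^* *~^ ^* *~^ ^* *~^ ^~* ^* ^* ^~* *~^; joining the 21 pieces gives the next term.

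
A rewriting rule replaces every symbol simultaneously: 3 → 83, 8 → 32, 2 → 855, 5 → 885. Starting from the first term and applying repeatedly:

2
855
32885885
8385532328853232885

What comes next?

Applying the rule to each of the 19 symbols of 8385532328853232885 gives the pieces 32 83 32 885 885 83 855 83 855 32 32 885 83 855 83 855 32 32 885, which concatenate to the answer.

3283328858858385583855323288583855838553232885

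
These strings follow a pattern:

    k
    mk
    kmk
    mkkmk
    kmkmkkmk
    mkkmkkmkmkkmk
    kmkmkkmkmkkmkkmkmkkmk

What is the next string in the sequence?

mkkmkkmkmkkmkkmkmkkmkmkkmkkmkmkkmk

From term 3 onward, concatenate the second-to-last term with the last: k·mk = kmk, mk·kmk = mkkmk, …
The next term joins mkkmkkmkmkkmk and kmkmkkmkmkkmkkmkmkkmk.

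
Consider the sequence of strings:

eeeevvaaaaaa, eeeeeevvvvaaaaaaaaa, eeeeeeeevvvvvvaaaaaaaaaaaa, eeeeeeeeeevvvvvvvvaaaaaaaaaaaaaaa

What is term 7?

eeeeeeeeeeeeeeeevvvvvvvvvvvvvvaaaaaaaaaaaaaaaaaaaaaaaa

Term n consists of 2n+2 e's, followed by 2n v's, followed by 3n+3 a's (n = 1, 2, …).
Setting n = 7 gives 16, 14, 24 characters in each block.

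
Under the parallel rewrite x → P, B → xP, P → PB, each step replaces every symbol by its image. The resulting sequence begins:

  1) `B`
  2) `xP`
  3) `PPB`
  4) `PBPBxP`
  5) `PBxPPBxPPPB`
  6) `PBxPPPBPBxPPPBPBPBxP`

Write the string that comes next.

Rewriting the 20 symbols of PBxPPPBPBxPPPBPBPBxP one by one yields PB xP P PB PB PB xP PB xP P PB PB PB xP PB xP PB xP P PB; concatenated:

PBxPPPBPBPBxPPBxPPPBPBPBxPPBxPPBxPPPB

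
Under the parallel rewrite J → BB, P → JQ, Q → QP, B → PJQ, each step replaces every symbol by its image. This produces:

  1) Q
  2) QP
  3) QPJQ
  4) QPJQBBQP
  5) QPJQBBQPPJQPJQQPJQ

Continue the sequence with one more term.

QPJQBBQPPJQPJQQPJQJQBBQPJQBBQPQPJQBBQP

Replace each of the 18 characters of QPJQBBQPPJQPJQQPJQ in place — QP JQ BB QP PJQ PJQ QP JQ JQ BB QP JQ BB QP QP JQ BB QP — and concatenate.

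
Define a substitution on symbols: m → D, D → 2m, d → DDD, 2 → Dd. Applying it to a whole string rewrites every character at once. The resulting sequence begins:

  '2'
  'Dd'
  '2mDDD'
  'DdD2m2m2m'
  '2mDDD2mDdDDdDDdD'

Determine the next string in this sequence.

DdD2m2m2mDdD2mDDD2m2mDDD2m2mDDD2m

Replace each of the 16 characters of 2mDDD2mDdDDdDDdD in place — Dd D 2m 2m 2m Dd D 2m DDD 2m 2m DDD 2m 2m DDD 2m — and concatenate.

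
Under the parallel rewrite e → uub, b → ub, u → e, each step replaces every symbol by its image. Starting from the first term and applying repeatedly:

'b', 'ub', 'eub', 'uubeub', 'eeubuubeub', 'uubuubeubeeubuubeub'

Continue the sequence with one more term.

Replace each of the 19 characters of uubuubeubeeubuubeub in place — e e ub e e ub uub e ub uub uub e ub e e ub uub e ub — and concatenate.

eeubeeubuubeubuubuubeubeeubuubeub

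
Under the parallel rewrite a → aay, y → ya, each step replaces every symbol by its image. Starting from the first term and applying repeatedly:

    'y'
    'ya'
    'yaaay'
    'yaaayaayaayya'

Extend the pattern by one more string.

Rewriting the 13 symbols of yaaayaayaayya one by one yields ya aay aay aay ya aay aay ya aay aay ya ya aay; concatenated:

yaaayaayaayyaaayaayyaaayaayyayaaay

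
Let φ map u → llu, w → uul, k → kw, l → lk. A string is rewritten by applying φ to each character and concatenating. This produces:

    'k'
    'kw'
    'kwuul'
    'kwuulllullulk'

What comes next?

Applying the rule to each of the 13 symbols of kwuulllullulk gives the pieces kw uul llu llu lk lk lk llu lk lk llu lk kw, which concatenate to the answer.

kwuulllullulklklkllulklkllulkkw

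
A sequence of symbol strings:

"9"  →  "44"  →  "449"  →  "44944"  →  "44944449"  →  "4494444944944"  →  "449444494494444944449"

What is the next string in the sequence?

4494444944944449444494494444944944

From term 3 onward, concatenate the last term with the second-to-last: 44·9 = 449, 449·44 = 44944, …
The next term joins 449444494494444944449 and 4494444944944.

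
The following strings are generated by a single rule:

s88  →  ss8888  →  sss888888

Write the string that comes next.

ssss88888888

Term n consists of n s's, followed by 2n 8's (n = 1, 2, …).
At n = 4 the blocks have lengths 4, 8.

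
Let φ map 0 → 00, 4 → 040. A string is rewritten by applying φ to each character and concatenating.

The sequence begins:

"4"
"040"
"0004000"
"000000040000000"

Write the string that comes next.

Rewriting the 15 symbols of 000000040000000 one by one yields 00 00 00 00 00 00 00 040 00 00 00 00 00 00 00; concatenated:

0000000000000004000000000000000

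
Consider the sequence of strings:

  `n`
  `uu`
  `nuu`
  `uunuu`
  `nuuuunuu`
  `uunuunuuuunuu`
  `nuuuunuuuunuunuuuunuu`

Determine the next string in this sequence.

uunuunuuuunuunuuuunuuuunuunuuuunuu

This is a Fibonacci-style word recurrence s(k) = s(k−2)·s(k−1): e.g. n·uu = nuu.
The next term joins uunuunuuuunuu and nuuuunuuuunuunuuuunuu.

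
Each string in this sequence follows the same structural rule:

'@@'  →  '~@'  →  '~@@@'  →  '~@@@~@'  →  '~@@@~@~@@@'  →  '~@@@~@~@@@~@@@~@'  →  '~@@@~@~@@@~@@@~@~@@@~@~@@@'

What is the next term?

This is a Fibonacci-style word recurrence s(k) = s(k−1)·s(k−2): e.g. ~@·@@ = ~@@@.
The next term joins ~@@@~@~@@@~@@@~@~@@@~@~@@@ and ~@@@~@~@@@~@@@~@.

~@@@~@~@@@~@@@~@~@@@~@~@@@~@@@~@~@@@~@@@~@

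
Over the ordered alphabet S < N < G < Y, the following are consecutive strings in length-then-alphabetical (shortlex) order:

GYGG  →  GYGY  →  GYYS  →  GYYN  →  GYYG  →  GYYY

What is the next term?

YSSS

Treat GYYY as a base-4 numeral over the given alphabet and add one, carrying through any trailing Y's.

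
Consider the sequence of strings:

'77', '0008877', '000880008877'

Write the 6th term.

000880008800088000880008877

Each term is the previous one with 00088 prepended.
From 000880008877, 3 further steps: 000880008877 → 00088000880008877 → 0008800088000880008877 → (answer).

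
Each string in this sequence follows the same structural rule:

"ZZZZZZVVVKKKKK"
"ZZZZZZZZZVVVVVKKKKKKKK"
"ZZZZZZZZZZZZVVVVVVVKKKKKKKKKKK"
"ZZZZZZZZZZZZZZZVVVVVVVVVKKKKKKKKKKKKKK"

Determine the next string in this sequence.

ZZZZZZZZZZZZZZZZZZVVVVVVVVVVVKKKKKKKKKKKKKKKKK

The n-th term is 3n+3 Z's then 2n+1 V's then 3n+2 K's (n = 1, 2, …).
Setting n = 5 gives 18, 11, 17 characters in each block.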